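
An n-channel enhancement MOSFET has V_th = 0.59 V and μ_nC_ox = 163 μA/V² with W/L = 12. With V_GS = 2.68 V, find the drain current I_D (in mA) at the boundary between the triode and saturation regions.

I_D = 4.27 mA

At the boundary V_DS = V_ov = V_GS − V_th = 2.68 − 0.59 = 2.09 V.
k_n = μ_nC_ox · (W/L) = 1.956 mA/V².
I_D = ½ k_n V_ov² = 0.5 × 1.956 × 2.09² = 4.27 mA.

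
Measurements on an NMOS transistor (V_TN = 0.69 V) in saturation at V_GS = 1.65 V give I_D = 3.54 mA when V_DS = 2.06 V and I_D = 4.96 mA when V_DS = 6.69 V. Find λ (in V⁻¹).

With V_GS fixed, I_D ∝ (1 + λ V_DS) in saturation, so I_D2/I_D1 = (1 + λ V_DS2)/(1 + λ V_DS1).
4.96/3.54 = 1.401 = (1 + 6.69 λ)/(1 + 2.06 λ).
Solving: λ (I_D1 V_DS2 − I_D2 V_DS1) = I_D2 − I_D1, so λ = (4.96 − 3.54) / (3.54 × 6.69 − 4.96 × 2.06) = 1.42 / 13.5 = 0.105 V⁻¹.

λ = 0.105 V⁻¹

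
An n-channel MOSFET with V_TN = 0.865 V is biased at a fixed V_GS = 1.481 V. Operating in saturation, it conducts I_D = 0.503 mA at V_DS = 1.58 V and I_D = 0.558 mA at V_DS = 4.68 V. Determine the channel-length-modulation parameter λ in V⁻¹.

λ = 0.0374 V⁻¹

With V_GS fixed, I_D ∝ (1 + λ V_DS) in saturation, so I_D2/I_D1 = (1 + λ V_DS2)/(1 + λ V_DS1).
0.558/0.503 = 1.109 = (1 + 4.68 λ)/(1 + 1.58 λ).
Solving: λ (I_D1 V_DS2 − I_D2 V_DS1) = I_D2 − I_D1, so λ = (0.558 − 0.503) / (0.503 × 4.68 − 0.558 × 1.58) = 0.055 / 1.47 = 0.0374 V⁻¹.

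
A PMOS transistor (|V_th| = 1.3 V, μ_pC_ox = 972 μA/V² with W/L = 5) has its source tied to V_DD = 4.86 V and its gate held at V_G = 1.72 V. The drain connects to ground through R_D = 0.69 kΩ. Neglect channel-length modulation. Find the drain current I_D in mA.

V_SG = V_DD − V_G = 4.86 − 1.72 = 3.14 V, so V_ov = 3.14 − 1.3 = 1.84 V.
k_p = μ_pC_ox · (W/L) = 4.86 mA/V².
Assume saturation: I_D = ½ k_p V_ov² = 0.5 × 4.86 × 1.84² = 8.23 mA, giving V_SD = V_DD − I_D R_D = 4.86 − 8.23 × 0.69 = -0.817 V.
But -0.817 V < V_ov = 1.84 V, so the device is actually in triode.
In triode I_D = k_p[V_ov V_SD − ½ V_SD²] and I_D = (V_DD − V_SD)/R_D. Equating: 1.68 V_SD² − 7.17 V_SD + 4.86 = 0, giving V_SD = 0.845 V (the root below V_ov).
I_D = (4.86 − 0.845) / 0.69 = 5.82 mA.

I_D = 5.82 mA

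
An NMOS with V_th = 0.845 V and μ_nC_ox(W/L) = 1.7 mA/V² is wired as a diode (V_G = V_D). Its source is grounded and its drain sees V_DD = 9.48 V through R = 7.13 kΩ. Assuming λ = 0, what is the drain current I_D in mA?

I_D = 1.05 mA

With gate tied to drain, V_GS = V_DS ≥ V_GS − V_th, so the device is in saturation.
KCL at the drain: ½ k_n (V_GS − V_th)² = (V_DD − V_GS)/R.
Let x = V_GS − 0.845. Then 6.06 x² + x − 8.635 = 0, giving x = 1.11 V (positive root), so V_GS = 1.96 V.
I_D = (V_DD − V_GS)/R = (9.48 − 1.96) / 7.13 = 1.05 mA.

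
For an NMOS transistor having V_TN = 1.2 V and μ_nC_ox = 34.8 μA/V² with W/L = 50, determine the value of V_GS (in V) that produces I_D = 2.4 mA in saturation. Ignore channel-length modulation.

k_n = μ_nC_ox · (W/L) = 1.74 mA/V².
In saturation I_D = ½ k_n (V_GS − V_TN)², so V_GS − V_TN = √(2 I_D / k_n) = √(2 × 2.4 / 1.74) = 1.66 V.
V_GS = 1.2 + 1.66 = 2.86 V.

V_GS = 2.86 V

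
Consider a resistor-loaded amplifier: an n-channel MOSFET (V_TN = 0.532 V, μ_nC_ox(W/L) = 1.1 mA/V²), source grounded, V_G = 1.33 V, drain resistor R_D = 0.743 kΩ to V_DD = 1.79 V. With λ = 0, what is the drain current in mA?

V_GS = V_G = 1.33 V, so V_ov = 1.33 − 0.532 = 0.798 V.
Assume saturation: I_D = ½ k_n V_ov² = 0.5 × 1.1 × 0.798² = 0.35 mA, giving V_DS = V_DD − I_D R_D = 1.79 − 0.35 × 0.743 = 1.53 V.
V_DS = 1.53 V ≥ V_ov = 0.798 V, confirming saturation.

I_D = 0.350 mA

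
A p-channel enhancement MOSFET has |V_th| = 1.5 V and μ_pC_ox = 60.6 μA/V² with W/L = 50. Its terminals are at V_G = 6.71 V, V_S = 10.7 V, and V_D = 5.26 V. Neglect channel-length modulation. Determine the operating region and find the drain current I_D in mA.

V_SG = V_S − V_G = 10.7 − 6.71 = 3.99 V; V_SD = V_S − V_D = 10.7 − 5.26 = 5.44 V.
k_p = μ_pC_ox · (W/L) = 3.03 mA/V².
V_ov = V_SG − |V_th| = 3.99 − 1.5 = 2.49 V.
Since V_SD = 5.44 V ≥ V_ov = 2.49 V, the device is in saturation.
I_D = ½ k_p V_ov² = 0.5 × 3.03 × 2.49² = 9.39 mA.

Saturation; I_D = 9.39 mA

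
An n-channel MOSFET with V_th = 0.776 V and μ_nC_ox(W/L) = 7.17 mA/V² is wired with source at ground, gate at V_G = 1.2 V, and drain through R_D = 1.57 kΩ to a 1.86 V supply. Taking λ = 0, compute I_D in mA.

I_D = 0.644 mA

V_GS = V_G = 1.2 V, so V_ov = 1.2 − 0.776 = 0.424 V.
Assume saturation: I_D = ½ k_n V_ov² = 0.5 × 7.17 × 0.424² = 0.644 mA, giving V_DS = V_DD − I_D R_D = 1.86 − 0.644 × 1.57 = 0.848 V.
V_DS = 0.848 V ≥ V_ov = 0.424 V, confirming saturation.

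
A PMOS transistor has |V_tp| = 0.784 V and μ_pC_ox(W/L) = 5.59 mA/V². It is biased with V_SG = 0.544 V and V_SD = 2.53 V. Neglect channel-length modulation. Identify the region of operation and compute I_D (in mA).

Cutoff; I_D = 0 mA

V_SG = 0.544 V < |V_tp| = 0.784 V, so the transistor is in cutoff.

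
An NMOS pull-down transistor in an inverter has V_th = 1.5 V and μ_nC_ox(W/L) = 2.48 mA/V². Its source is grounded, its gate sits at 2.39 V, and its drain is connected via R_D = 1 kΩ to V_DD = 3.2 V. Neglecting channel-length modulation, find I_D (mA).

V_GS = V_G = 2.39 V, so V_ov = 2.39 − 1.5 = 0.89 V.
Assume saturation: I_D = ½ k_n V_ov² = 0.5 × 2.48 × 0.89² = 0.982 mA, giving V_DS = V_DD − I_D R_D = 3.2 − 0.982 × 1 = 2.22 V.
V_DS = 2.22 V ≥ V_ov = 0.89 V, confirming saturation.

I_D = 0.982 mA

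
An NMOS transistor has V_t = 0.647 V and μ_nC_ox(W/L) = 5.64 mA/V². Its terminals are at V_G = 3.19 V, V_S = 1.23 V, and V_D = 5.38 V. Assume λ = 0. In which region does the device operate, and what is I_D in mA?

V_GS = V_G − V_S = 3.19 − 1.23 = 1.96 V; V_DS = V_D − V_S = 5.38 − 1.23 = 4.15 V.
V_ov = V_GS − V_t = 1.96 − 0.647 = 1.31 V.
Since V_DS = 4.15 V ≥ V_ov = 1.31 V, the device is in saturation.
I_D = ½ k_n V_ov² = 0.5 × 5.64 × 1.31² = 4.86 mA.

Saturation; I_D = 4.86 mA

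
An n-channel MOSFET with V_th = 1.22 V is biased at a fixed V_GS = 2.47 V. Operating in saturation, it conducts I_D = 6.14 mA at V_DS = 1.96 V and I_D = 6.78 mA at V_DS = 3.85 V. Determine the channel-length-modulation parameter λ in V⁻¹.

With V_GS fixed, I_D ∝ (1 + λ V_DS) in saturation, so I_D2/I_D1 = (1 + λ V_DS2)/(1 + λ V_DS1).
6.78/6.14 = 1.104 = (1 + 3.85 λ)/(1 + 1.96 λ).
Solving: λ (I_D1 V_DS2 − I_D2 V_DS1) = I_D2 − I_D1, so λ = (6.78 − 6.14) / (6.14 × 3.85 − 6.78 × 1.96) = 0.64 / 10.4 = 0.0618 V⁻¹.

λ = 0.0618 V⁻¹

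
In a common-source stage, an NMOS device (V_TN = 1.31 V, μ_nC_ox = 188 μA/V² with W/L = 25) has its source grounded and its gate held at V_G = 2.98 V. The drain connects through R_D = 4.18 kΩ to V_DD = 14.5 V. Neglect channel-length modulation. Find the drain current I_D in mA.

I_D = 3.35 mA

V_GS = V_G = 2.98 V, so V_ov = 2.98 − 1.31 = 1.67 V.
k_n = μ_nC_ox · (W/L) = 4.7 mA/V².
Assume saturation: I_D = ½ k_n V_ov² = 0.5 × 4.7 × 1.67² = 6.55 mA, giving V_DS = V_DD − I_D R_D = 14.5 − 6.55 × 4.18 = -12.9 V.
But -12.9 V < V_ov = 1.67 V, so the device is actually in triode.
In triode I_D = k_n[V_ov V_DS − ½ V_DS²] and I_D = (V_DD − V_DS)/R_D. Equating: 9.82 V_DS² − 33.81 V_DS + 14.5 = 0, giving V_DS = 0.502 V (the root below V_ov).
I_D = (14.5 − 0.502) / 4.18 = 3.35 mA.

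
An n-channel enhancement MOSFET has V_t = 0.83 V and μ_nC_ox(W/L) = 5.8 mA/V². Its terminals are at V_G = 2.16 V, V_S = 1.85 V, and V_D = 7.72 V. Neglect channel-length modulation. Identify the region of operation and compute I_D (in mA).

Cutoff; I_D = 0 mA

V_GS = V_G − V_S = 2.16 − 1.85 = 0.31 V; V_DS = V_D − V_S = 7.72 − 1.85 = 5.87 V.
V_GS = 0.31 V < V_t = 0.83 V, so the transistor is in cutoff.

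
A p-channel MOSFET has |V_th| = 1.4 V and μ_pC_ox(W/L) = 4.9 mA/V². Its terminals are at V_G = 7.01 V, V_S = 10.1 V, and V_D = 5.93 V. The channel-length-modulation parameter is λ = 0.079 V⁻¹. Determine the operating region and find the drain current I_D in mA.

Saturation; I_D = 9.30 mA

V_SG = V_S − V_G = 10.1 − 7.01 = 3.09 V; V_SD = V_S − V_D = 10.1 − 5.93 = 4.17 V.
V_ov = V_SG − |V_th| = 3.09 − 1.4 = 1.69 V.
Since V_SD = 4.17 V ≥ V_ov = 1.69 V, the device is in saturation.
I_D = ½ k_p V_ov² (1 + λ V_SD) = 0.5 × 4.9 × 1.69² × (1 + 0.079 × 4.17) = 9.3 mA.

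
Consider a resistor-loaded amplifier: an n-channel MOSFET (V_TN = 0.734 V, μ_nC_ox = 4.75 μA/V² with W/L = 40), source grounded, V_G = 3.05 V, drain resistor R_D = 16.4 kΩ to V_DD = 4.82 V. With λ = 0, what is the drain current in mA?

I_D = 0.253 mA

V_GS = V_G = 3.05 V, so V_ov = 3.05 − 0.734 = 2.32 V.
k_n = μ_nC_ox · (W/L) = 0.19 mA/V².
Assume saturation: I_D = ½ k_n V_ov² = 0.5 × 0.19 × 2.32² = 0.51 mA, giving V_DS = V_DD − I_D R_D = 4.82 − 0.51 × 16.4 = -3.54 V.
But -3.54 V < V_ov = 2.32 V, so the device is actually in triode.
In triode I_D = k_n[V_ov V_DS − ½ V_DS²] and I_D = (V_DD − V_DS)/R_D. Equating: 1.56 V_DS² − 8.217 V_DS + 4.82 = 0, giving V_DS = 0.672 V (the root below V_ov).
I_D = (4.82 − 0.672) / 16.4 = 0.253 mA.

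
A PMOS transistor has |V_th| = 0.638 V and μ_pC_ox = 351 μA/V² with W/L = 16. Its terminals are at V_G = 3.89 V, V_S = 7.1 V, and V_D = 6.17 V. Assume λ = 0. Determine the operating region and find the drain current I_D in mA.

Triode; I_D = 11.0 mA

V_SG = V_S − V_G = 7.1 − 3.89 = 3.21 V; V_SD = V_S − V_D = 7.1 − 6.17 = 0.93 V.
k_p = μ_pC_ox · (W/L) = 5.616 mA/V².
V_ov = V_SG − |V_th| = 3.21 − 0.638 = 2.57 V.
Since V_SD = 0.93 V < V_ov = 2.57 V, the device is in the triode region.
I_D = k_p [V_ov · V_SD − ½ V_SD²] = 5.616 × [2.57 × 0.93 − 0.5 × 0.93²] = 11 mA.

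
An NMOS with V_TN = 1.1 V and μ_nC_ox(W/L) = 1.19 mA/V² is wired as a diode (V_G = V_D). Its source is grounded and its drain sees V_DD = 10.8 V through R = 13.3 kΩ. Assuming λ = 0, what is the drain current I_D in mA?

With gate tied to drain, V_GS = V_DS ≥ V_GS − V_TN, so the device is in saturation.
KCL at the drain: ½ k_n (V_GS − V_TN)² = (V_DD − V_GS)/R.
Let x = V_GS − 1.1. Then 7.91 x² + x − 9.7 = 0, giving x = 1.05 V (positive root), so V_GS = 2.15 V.
I_D = (V_DD − V_GS)/R = (10.8 − 2.15) / 13.3 = 0.651 mA.

I_D = 0.651 mA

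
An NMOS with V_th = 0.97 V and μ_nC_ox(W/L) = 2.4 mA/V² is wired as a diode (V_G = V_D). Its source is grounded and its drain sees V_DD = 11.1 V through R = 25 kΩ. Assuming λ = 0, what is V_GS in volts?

V_GS = 1.53 V

With gate tied to drain, V_GS = V_DS ≥ V_GS − V_th, so the device is in saturation.
KCL at the drain: ½ k_n (V_GS − V_th)² = (V_DD − V_GS)/R.
Let x = V_GS − 0.97. Then 30 x² + x − 10.13 = 0, giving x = 0.565 V (positive root), so V_GS = 1.53 V.
I_D = (V_DD − V_GS)/R = (11.1 − 1.53) / 25 = 0.383 mA.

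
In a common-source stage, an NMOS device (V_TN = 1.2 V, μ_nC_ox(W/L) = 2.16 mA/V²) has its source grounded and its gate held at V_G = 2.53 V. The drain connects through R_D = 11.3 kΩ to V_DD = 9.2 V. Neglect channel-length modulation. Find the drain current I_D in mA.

V_GS = V_G = 2.53 V, so V_ov = 2.53 − 1.2 = 1.33 V.
Assume saturation: I_D = ½ k_n V_ov² = 0.5 × 2.16 × 1.33² = 1.91 mA, giving V_DS = V_DD − I_D R_D = 9.2 − 1.91 × 11.3 = -12.4 V.
But -12.4 V < V_ov = 1.33 V, so the device is actually in triode.
In triode I_D = k_n[V_ov V_DS − ½ V_DS²] and I_D = (V_DD − V_DS)/R_D. Equating: 12.2 V_DS² − 33.46 V_DS + 9.2 = 0, giving V_DS = 0.31 V (the root below V_ov).
I_D = (9.2 − 0.31) / 11.3 = 0.787 mA.

I_D = 0.787 mA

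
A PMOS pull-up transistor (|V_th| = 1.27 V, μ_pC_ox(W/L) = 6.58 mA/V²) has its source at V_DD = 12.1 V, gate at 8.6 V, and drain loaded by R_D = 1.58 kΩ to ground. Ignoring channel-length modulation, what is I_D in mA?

V_SG = V_DD − V_G = 12.1 − 8.6 = 3.5 V, so V_ov = 3.5 − 1.27 = 2.23 V.
Assume saturation: I_D = ½ k_p V_ov² = 0.5 × 6.58 × 2.23² = 16.4 mA, giving V_SD = V_DD − I_D R_D = 12.1 − 16.4 × 1.58 = -13.8 V.
But -13.8 V < V_ov = 2.23 V, so the device is actually in triode.
In triode I_D = k_p[V_ov V_SD − ½ V_SD²] and I_D = (V_DD − V_SD)/R_D. Equating: 5.2 V_SD² − 24.18 V_SD + 12.1 = 0, giving V_SD = 0.57 V (the root below V_ov).
I_D = (12.1 − 0.57) / 1.58 = 7.3 mA.

I_D = 7.30 mA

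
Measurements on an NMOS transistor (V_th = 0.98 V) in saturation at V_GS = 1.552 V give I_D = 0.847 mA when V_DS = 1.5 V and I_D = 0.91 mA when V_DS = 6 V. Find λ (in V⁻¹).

λ = 0.0169 V⁻¹

With V_GS fixed, I_D ∝ (1 + λ V_DS) in saturation, so I_D2/I_D1 = (1 + λ V_DS2)/(1 + λ V_DS1).
0.91/0.847 = 1.074 = (1 + 6 λ)/(1 + 1.5 λ).
Solving: λ (I_D1 V_DS2 − I_D2 V_DS1) = I_D2 − I_D1, so λ = (0.91 − 0.847) / (0.847 × 6 − 0.91 × 1.5) = 0.063 / 3.72 = 0.0169 V⁻¹.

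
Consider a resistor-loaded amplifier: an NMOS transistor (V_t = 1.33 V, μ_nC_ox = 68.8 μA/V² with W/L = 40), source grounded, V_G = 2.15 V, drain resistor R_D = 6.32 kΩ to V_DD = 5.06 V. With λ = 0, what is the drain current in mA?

I_D = 0.730 mA

V_GS = V_G = 2.15 V, so V_ov = 2.15 − 1.33 = 0.82 V.
k_n = μ_nC_ox · (W/L) = 2.752 mA/V².
Assume saturation: I_D = ½ k_n V_ov² = 0.5 × 2.752 × 0.82² = 0.925 mA, giving V_DS = V_DD − I_D R_D = 5.06 − 0.925 × 6.32 = -0.787 V.
But -0.787 V < V_ov = 0.82 V, so the device is actually in triode.
In triode I_D = k_n[V_ov V_DS − ½ V_DS²] and I_D = (V_DD − V_DS)/R_D. Equating: 8.7 V_DS² − 15.26 V_DS + 5.06 = 0, giving V_DS = 0.444 V (the root below V_ov).
I_D = (5.06 − 0.444) / 6.32 = 0.73 mA.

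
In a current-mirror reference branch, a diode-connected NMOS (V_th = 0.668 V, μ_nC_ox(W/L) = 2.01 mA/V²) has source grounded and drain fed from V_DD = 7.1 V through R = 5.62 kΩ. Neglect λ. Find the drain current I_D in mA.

I_D = 0.970 mA

With gate tied to drain, V_GS = V_DS ≥ V_GS − V_th, so the device is in saturation.
KCL at the drain: ½ k_n (V_GS − V_th)² = (V_DD − V_GS)/R.
Let x = V_GS − 0.668. Then 5.65 x² + x − 6.432 = 0, giving x = 0.982 V (positive root), so V_GS = 1.65 V.
I_D = (V_DD − V_GS)/R = (7.1 − 1.65) / 5.62 = 0.97 mA.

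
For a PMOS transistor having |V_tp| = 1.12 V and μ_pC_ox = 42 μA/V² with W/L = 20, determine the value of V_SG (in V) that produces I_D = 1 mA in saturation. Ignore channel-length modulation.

V_SG = 2.66 V

k_p = μ_pC_ox · (W/L) = 0.84 mA/V².
In saturation I_D = ½ k_p (V_SG − |V_tp|)², so V_SG − |V_tp| = √(2 I_D / k_p) = √(2 × 1 / 0.84) = 1.54 V.
V_SG = 1.12 + 1.54 = 2.66 V.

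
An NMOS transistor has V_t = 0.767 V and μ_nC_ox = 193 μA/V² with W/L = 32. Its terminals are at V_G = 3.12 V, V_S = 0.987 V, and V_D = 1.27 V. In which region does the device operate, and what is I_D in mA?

V_GS = V_G − V_S = 3.12 − 0.987 = 2.13 V; V_DS = V_D − V_S = 1.27 − 0.987 = 0.283 V.
k_n = μ_nC_ox · (W/L) = 6.176 mA/V².
V_ov = V_GS − V_t = 2.13 − 0.767 = 1.37 V.
Since V_DS = 0.283 V < V_ov = 1.37 V, the device is in the triode region.
I_D = k_n [V_ov · V_DS − ½ V_DS²] = 6.176 × [1.37 × 0.283 − 0.5 × 0.283²] = 2.14 mA.

Triode; I_D = 2.14 mA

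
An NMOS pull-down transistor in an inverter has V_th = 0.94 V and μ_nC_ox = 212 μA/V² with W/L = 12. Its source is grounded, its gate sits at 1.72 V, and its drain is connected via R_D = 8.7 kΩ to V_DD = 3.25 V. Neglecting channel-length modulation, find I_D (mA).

V_GS = V_G = 1.72 V, so V_ov = 1.72 − 0.94 = 0.78 V.
k_n = μ_nC_ox · (W/L) = 2.544 mA/V².
Assume saturation: I_D = ½ k_n V_ov² = 0.5 × 2.544 × 0.78² = 0.774 mA, giving V_DS = V_DD − I_D R_D = 3.25 − 0.774 × 8.7 = -3.48 V.
But -3.48 V < V_ov = 0.78 V, so the device is actually in triode.
In triode I_D = k_n[V_ov V_DS − ½ V_DS²] and I_D = (V_DD − V_DS)/R_D. Equating: 11.1 V_DS² − 18.26 V_DS + 3.25 = 0, giving V_DS = 0.203 V (the root below V_ov).
I_D = (3.25 − 0.203) / 8.7 = 0.35 mA.

I_D = 0.350 mA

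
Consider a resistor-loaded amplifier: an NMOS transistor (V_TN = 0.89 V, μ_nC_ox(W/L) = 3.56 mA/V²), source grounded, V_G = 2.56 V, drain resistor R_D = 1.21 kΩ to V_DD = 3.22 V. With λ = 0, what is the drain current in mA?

V_GS = V_G = 2.56 V, so V_ov = 2.56 − 0.89 = 1.67 V.
Assume saturation: I_D = ½ k_n V_ov² = 0.5 × 3.56 × 1.67² = 4.96 mA, giving V_DS = V_DD − I_D R_D = 3.22 − 4.96 × 1.21 = -2.79 V.
But -2.79 V < V_ov = 1.67 V, so the device is actually in triode.
In triode I_D = k_n[V_ov V_DS − ½ V_DS²] and I_D = (V_DD − V_DS)/R_D. Equating: 2.15 V_DS² − 8.194 V_DS + 3.22 = 0, giving V_DS = 0.445 V (the root below V_ov).
I_D = (3.22 − 0.445) / 1.21 = 2.29 mA.

I_D = 2.29 mA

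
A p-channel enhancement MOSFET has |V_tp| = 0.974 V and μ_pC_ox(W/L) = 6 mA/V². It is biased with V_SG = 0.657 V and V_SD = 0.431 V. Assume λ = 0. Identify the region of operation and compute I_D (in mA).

Cutoff; I_D = 0 mA

V_SG = 0.657 V < |V_tp| = 0.974 V, so the transistor is in cutoff.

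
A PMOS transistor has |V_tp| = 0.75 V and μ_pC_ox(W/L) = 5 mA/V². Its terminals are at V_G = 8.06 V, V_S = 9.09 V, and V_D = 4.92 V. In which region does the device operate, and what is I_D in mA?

Saturation; I_D = 0.196 mA

V_SG = V_S − V_G = 9.09 − 8.06 = 1.03 V; V_SD = V_S − V_D = 9.09 − 4.92 = 4.17 V.
V_ov = V_SG − |V_tp| = 1.03 − 0.75 = 0.28 V.
Since V_SD = 4.17 V ≥ V_ov = 0.28 V, the device is in saturation.
I_D = ½ k_p V_ov² = 0.5 × 5 × 0.28² = 0.196 mA.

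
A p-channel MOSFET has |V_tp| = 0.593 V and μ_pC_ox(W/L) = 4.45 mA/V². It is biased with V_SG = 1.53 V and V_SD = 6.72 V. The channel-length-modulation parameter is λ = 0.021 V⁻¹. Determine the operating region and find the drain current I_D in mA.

Saturation; I_D = 2.23 mA

V_ov = V_SG − |V_tp| = 1.53 − 0.593 = 0.937 V.
Since V_SD = 6.72 V ≥ V_ov = 0.937 V, the device is in saturation.
I_D = ½ k_p V_ov² (1 + λ V_SD) = 0.5 × 4.45 × 0.937² × (1 + 0.021 × 6.72) = 2.23 mA.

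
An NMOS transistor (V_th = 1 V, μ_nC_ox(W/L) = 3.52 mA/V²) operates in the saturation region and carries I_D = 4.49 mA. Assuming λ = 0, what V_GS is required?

In saturation I_D = ½ k_n (V_GS − V_th)², so V_GS − V_th = √(2 I_D / k_n) = √(2 × 4.49 / 3.52) = 1.6 V.
V_GS = 1 + 1.6 = 2.6 V.

V_GS = 2.60 V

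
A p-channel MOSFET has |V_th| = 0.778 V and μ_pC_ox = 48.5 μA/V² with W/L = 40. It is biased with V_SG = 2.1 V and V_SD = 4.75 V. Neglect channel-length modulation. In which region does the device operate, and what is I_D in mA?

k_p = μ_pC_ox · (W/L) = 1.94 mA/V².
V_ov = V_SG − |V_th| = 2.1 − 0.778 = 1.32 V.
Since V_SD = 4.75 V ≥ V_ov = 1.32 V, the device is in saturation.
I_D = ½ k_p V_ov² = 0.5 × 1.94 × 1.32² = 1.7 mA.

Saturation; I_D = 1.70 mA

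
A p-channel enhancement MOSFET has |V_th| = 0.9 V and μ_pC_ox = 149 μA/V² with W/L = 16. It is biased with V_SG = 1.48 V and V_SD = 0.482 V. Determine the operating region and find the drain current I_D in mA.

Triode; I_D = 0.390 mA

k_p = μ_pC_ox · (W/L) = 2.384 mA/V².
V_ov = V_SG − |V_th| = 1.48 − 0.9 = 0.58 V.
Since V_SD = 0.482 V < V_ov = 0.58 V, the device is in the triode region.
I_D = k_p [V_ov · V_SD − ½ V_SD²] = 2.384 × [0.58 × 0.482 − 0.5 × 0.482²] = 0.39 mA.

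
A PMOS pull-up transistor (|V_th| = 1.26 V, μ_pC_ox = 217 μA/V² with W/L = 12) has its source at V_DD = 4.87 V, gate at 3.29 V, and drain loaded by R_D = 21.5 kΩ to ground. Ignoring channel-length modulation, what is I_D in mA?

I_D = 0.133 mA

V_SG = V_DD − V_G = 4.87 − 3.29 = 1.58 V, so V_ov = 1.58 − 1.26 = 0.32 V.
k_p = μ_pC_ox · (W/L) = 2.604 mA/V².
Assume saturation: I_D = ½ k_p V_ov² = 0.5 × 2.604 × 0.32² = 0.133 mA, giving V_SD = V_DD − I_D R_D = 4.87 − 0.133 × 21.5 = 2 V.
V_SD = 2 V ≥ V_ov = 0.32 V, confirming saturation.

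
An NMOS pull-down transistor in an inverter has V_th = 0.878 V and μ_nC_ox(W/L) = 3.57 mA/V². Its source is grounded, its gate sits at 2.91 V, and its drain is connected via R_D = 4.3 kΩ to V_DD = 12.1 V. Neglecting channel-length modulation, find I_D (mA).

I_D = 2.72 mA

V_GS = V_G = 2.91 V, so V_ov = 2.91 − 0.878 = 2.03 V.
Assume saturation: I_D = ½ k_n V_ov² = 0.5 × 3.57 × 2.03² = 7.37 mA, giving V_DS = V_DD − I_D R_D = 12.1 − 7.37 × 4.3 = -19.6 V.
But -19.6 V < V_ov = 2.03 V, so the device is actually in triode.
In triode I_D = k_n[V_ov V_DS − ½ V_DS²] and I_D = (V_DD − V_DS)/R_D. Equating: 7.68 V_DS² − 32.19 V_DS + 12.1 = 0, giving V_DS = 0.417 V (the root below V_ov).
I_D = (12.1 − 0.417) / 4.3 = 2.72 mA.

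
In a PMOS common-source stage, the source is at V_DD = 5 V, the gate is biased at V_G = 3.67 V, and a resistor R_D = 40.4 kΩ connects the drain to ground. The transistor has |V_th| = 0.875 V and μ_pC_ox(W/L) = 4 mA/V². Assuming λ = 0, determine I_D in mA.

I_D = 0.122 mA

V_SG = V_DD − V_G = 5 − 3.67 = 1.33 V, so V_ov = 1.33 − 0.875 = 0.455 V.
Assume saturation: I_D = ½ k_p V_ov² = 0.5 × 4 × 0.455² = 0.414 mA, giving V_SD = V_DD − I_D R_D = 5 − 0.414 × 40.4 = -11.7 V.
But -11.7 V < V_ov = 0.455 V, so the device is actually in triode.
In triode I_D = k_p[V_ov V_SD − ½ V_SD²] and I_D = (V_DD − V_SD)/R_D. Equating: 80.8 V_SD² − 74.53 V_SD + 5 = 0, giving V_SD = 0.0728 V (the root below V_ov).
I_D = (5 − 0.0728) / 40.4 = 0.122 mA.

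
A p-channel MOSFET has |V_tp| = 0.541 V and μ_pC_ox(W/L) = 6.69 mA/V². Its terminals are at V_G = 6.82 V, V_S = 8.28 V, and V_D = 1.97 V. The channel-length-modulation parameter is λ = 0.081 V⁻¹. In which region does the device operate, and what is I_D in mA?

Saturation; I_D = 4.27 mA

V_SG = V_S − V_G = 8.28 − 6.82 = 1.46 V; V_SD = V_S − V_D = 8.28 − 1.97 = 6.31 V.
V_ov = V_SG − |V_tp| = 1.46 − 0.541 = 0.919 V.
Since V_SD = 6.31 V ≥ V_ov = 0.919 V, the device is in saturation.
I_D = ½ k_p V_ov² (1 + λ V_SD) = 0.5 × 6.69 × 0.919² × (1 + 0.081 × 6.31) = 4.27 mA.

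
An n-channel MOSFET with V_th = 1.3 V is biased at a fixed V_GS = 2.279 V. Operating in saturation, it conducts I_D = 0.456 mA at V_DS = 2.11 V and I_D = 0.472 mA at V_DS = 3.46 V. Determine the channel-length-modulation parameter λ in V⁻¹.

λ = 0.0275 V⁻¹

With V_GS fixed, I_D ∝ (1 + λ V_DS) in saturation, so I_D2/I_D1 = (1 + λ V_DS2)/(1 + λ V_DS1).
0.472/0.456 = 1.035 = (1 + 3.46 λ)/(1 + 2.11 λ).
Solving: λ (I_D1 V_DS2 − I_D2 V_DS1) = I_D2 − I_D1, so λ = (0.472 − 0.456) / (0.456 × 3.46 − 0.472 × 2.11) = 0.016 / 0.582 = 0.0275 V⁻¹.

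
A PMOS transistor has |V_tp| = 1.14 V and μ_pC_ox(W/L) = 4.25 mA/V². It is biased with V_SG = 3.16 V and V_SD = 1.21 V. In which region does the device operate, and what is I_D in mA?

V_ov = V_SG − |V_tp| = 3.16 − 1.14 = 2.02 V.
Since V_SD = 1.21 V < V_ov = 2.02 V, the device is in the triode region.
I_D = k_p [V_ov · V_SD − ½ V_SD²] = 4.25 × [2.02 × 1.21 − 0.5 × 1.21²] = 7.28 mA.

Triode; I_D = 7.28 mA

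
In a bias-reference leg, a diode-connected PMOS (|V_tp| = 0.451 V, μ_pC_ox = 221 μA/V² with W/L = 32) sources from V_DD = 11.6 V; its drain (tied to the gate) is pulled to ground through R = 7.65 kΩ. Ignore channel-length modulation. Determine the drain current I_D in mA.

With gate tied to drain, V_SG = V_SD ≥ V_SG − |V_tp|, so the device is in saturation.
k_p = μ_pC_ox · (W/L) = 7.072 mA/V².
KCL at the drain: ½ k_p (V_SG − |V_tp|)² = (V_DD − V_SG)/R.
Let x = V_SG − 0.451. Then 27.1 x² + x − 11.15 = 0, giving x = 0.624 V (positive root), so V_SG = 1.07 V.
I_D = (V_DD − V_SG)/R = (11.6 − 1.07) / 7.65 = 1.38 mA.

I_D = 1.38 mA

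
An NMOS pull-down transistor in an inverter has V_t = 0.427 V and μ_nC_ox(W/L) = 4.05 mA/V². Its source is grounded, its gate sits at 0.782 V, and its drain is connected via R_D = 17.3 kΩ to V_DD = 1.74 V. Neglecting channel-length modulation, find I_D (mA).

V_GS = V_G = 0.782 V, so V_ov = 0.782 − 0.427 = 0.355 V.
Assume saturation: I_D = ½ k_n V_ov² = 0.5 × 4.05 × 0.355² = 0.255 mA, giving V_DS = V_DD − I_D R_D = 1.74 − 0.255 × 17.3 = -2.67 V.
But -2.67 V < V_ov = 0.355 V, so the device is actually in triode.
In triode I_D = k_n[V_ov V_DS − ½ V_DS²] and I_D = (V_DD − V_DS)/R_D. Equating: 35 V_DS² − 25.87 V_DS + 1.74 = 0, giving V_DS = 0.0748 V (the root below V_ov).
I_D = (1.74 − 0.0748) / 17.3 = 0.0963 mA.

I_D = 0.0963 mA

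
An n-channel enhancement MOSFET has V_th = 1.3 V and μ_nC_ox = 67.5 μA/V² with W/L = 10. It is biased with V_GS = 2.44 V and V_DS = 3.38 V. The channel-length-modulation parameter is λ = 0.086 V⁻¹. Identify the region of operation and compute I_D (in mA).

k_n = μ_nC_ox · (W/L) = 0.675 mA/V².
V_ov = V_GS − V_th = 2.44 − 1.3 = 1.14 V.
Since V_DS = 3.38 V ≥ V_ov = 1.14 V, the device is in saturation.
I_D = ½ k_n V_ov² (1 + λ V_DS) = 0.5 × 0.675 × 1.14² × (1 + 0.086 × 3.38) = 0.566 mA.

Saturation; I_D = 0.566 mA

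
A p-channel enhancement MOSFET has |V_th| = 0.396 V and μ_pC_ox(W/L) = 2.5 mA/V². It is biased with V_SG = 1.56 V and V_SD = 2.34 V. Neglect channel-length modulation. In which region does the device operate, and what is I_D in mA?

Saturation; I_D = 1.69 mA

V_ov = V_SG − |V_th| = 1.56 − 0.396 = 1.16 V.
Since V_SD = 2.34 V ≥ V_ov = 1.16 V, the device is in saturation.
I_D = ½ k_p V_ov² = 0.5 × 2.5 × 1.16² = 1.69 mA.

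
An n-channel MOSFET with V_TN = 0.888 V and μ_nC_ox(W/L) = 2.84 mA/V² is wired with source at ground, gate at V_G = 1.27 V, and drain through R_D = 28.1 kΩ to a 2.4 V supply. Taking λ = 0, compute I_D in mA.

I_D = 0.0824 mA

V_GS = V_G = 1.27 V, so V_ov = 1.27 − 0.888 = 0.382 V.
Assume saturation: I_D = ½ k_n V_ov² = 0.5 × 2.84 × 0.382² = 0.207 mA, giving V_DS = V_DD − I_D R_D = 2.4 − 0.207 × 28.1 = -3.42 V.
But -3.42 V < V_ov = 0.382 V, so the device is actually in triode.
In triode I_D = k_n[V_ov V_DS − ½ V_DS²] and I_D = (V_DD − V_DS)/R_D. Equating: 39.9 V_DS² − 31.49 V_DS + 2.4 = 0, giving V_DS = 0.0855 V (the root below V_ov).
I_D = (2.4 − 0.0855) / 28.1 = 0.0824 mA.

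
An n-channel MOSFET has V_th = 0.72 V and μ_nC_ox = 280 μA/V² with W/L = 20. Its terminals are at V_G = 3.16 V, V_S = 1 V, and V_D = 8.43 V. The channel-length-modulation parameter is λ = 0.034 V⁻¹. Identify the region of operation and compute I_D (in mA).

V_GS = V_G − V_S = 3.16 − 1 = 2.16 V; V_DS = V_D − V_S = 8.43 − 1 = 7.43 V.
k_n = μ_nC_ox · (W/L) = 5.6 mA/V².
V_ov = V_GS − V_th = 2.16 − 0.72 = 1.44 V.
Since V_DS = 7.43 V ≥ V_ov = 1.44 V, the device is in saturation.
I_D = ½ k_n V_ov² (1 + λ V_DS) = 0.5 × 5.6 × 1.44² × (1 + 0.034 × 7.43) = 7.27 mA.

Saturation; I_D = 7.27 mA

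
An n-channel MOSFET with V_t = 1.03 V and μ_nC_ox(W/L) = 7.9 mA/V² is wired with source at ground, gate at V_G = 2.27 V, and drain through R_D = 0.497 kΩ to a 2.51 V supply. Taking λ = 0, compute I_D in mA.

I_D = 4.01 mA

V_GS = V_G = 2.27 V, so V_ov = 2.27 − 1.03 = 1.24 V.
Assume saturation: I_D = ½ k_n V_ov² = 0.5 × 7.9 × 1.24² = 6.07 mA, giving V_DS = V_DD − I_D R_D = 2.51 − 6.07 × 0.497 = -0.509 V.
But -0.509 V < V_ov = 1.24 V, so the device is actually in triode.
In triode I_D = k_n[V_ov V_DS − ½ V_DS²] and I_D = (V_DD − V_DS)/R_D. Equating: 1.96 V_DS² − 5.869 V_DS + 2.51 = 0, giving V_DS = 0.517 V (the root below V_ov).
I_D = (2.51 − 0.517) / 0.497 = 4.01 mA.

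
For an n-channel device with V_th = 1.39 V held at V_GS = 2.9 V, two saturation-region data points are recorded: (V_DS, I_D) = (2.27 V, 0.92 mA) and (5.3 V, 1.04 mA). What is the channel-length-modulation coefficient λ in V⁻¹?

λ = 0.0477 V⁻¹

With V_GS fixed, I_D ∝ (1 + λ V_DS) in saturation, so I_D2/I_D1 = (1 + λ V_DS2)/(1 + λ V_DS1).
1.04/0.92 = 1.13 = (1 + 5.3 λ)/(1 + 2.27 λ).
Solving: λ (I_D1 V_DS2 − I_D2 V_DS1) = I_D2 − I_D1, so λ = (1.04 − 0.92) / (0.92 × 5.3 − 1.04 × 2.27) = 0.12 / 2.52 = 0.0477 V⁻¹.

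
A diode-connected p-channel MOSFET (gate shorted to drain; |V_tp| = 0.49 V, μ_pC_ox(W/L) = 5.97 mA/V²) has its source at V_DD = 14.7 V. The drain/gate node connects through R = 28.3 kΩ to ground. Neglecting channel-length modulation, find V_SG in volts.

V_SG = 0.894 V

With gate tied to drain, V_SG = V_SD ≥ V_SG − |V_tp|, so the device is in saturation.
KCL at the drain: ½ k_p (V_SG − |V_tp|)² = (V_DD − V_SG)/R.
Let x = V_SG − 0.49. Then 84.5 x² + x − 14.21 = 0, giving x = 0.404 V (positive root), so V_SG = 0.894 V.
I_D = (V_DD − V_SG)/R = (14.7 − 0.894) / 28.3 = 0.488 mA.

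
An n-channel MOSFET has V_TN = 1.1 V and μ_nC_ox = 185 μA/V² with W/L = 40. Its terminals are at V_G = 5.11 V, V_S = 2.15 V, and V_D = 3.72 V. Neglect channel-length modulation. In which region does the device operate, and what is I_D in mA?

V_GS = V_G − V_S = 5.11 − 2.15 = 2.96 V; V_DS = V_D − V_S = 3.72 − 2.15 = 1.57 V.
k_n = μ_nC_ox · (W/L) = 7.4 mA/V².
V_ov = V_GS − V_TN = 2.96 − 1.1 = 1.86 V.
Since V_DS = 1.57 V < V_ov = 1.86 V, the device is in the triode region.
I_D = k_n [V_ov · V_DS − ½ V_DS²] = 7.4 × [1.86 × 1.57 − 0.5 × 1.57²] = 12.5 mA.

Triode; I_D = 12.5 mA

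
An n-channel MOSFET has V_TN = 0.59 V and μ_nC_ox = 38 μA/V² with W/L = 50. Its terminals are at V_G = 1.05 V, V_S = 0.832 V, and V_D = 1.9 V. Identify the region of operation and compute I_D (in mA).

Cutoff; I_D = 0 mA

V_GS = V_G − V_S = 1.05 − 0.832 = 0.218 V; V_DS = V_D − V_S = 1.9 − 0.832 = 1.07 V.
V_GS = 0.218 V < V_TN = 0.59 V, so the transistor is in cutoff.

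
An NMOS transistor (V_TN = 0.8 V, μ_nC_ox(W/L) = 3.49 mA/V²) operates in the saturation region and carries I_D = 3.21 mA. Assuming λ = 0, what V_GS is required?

In saturation I_D = ½ k_n (V_GS − V_TN)², so V_GS − V_TN = √(2 I_D / k_n) = √(2 × 3.21 / 3.49) = 1.36 V.
V_GS = 0.8 + 1.36 = 2.16 V.

V_GS = 2.16 V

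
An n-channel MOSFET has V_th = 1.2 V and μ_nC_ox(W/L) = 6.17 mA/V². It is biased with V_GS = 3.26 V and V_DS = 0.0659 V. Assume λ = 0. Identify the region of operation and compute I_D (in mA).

V_ov = V_GS − V_th = 3.26 − 1.2 = 2.06 V.
Since V_DS = 0.0659 V < V_ov = 2.06 V, the device is in the triode region.
I_D = k_n [V_ov · V_DS − ½ V_DS²] = 6.17 × [2.06 × 0.0659 − 0.5 × 0.0659²] = 0.824 mA.

Triode; I_D = 0.824 mA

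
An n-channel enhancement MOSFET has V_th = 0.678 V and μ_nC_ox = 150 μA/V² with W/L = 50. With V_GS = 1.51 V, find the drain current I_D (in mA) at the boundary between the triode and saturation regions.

I_D = 2.60 mA

At the boundary V_DS = V_ov = V_GS − V_th = 1.51 − 0.678 = 0.832 V.
k_n = μ_nC_ox · (W/L) = 7.5 mA/V².
I_D = ½ k_n V_ov² = 0.5 × 7.5 × 0.832² = 2.6 mA.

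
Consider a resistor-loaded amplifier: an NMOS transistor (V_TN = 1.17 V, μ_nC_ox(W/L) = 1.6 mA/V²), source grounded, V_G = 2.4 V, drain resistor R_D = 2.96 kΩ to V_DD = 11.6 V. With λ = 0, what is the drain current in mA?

V_GS = V_G = 2.4 V, so V_ov = 2.4 − 1.17 = 1.23 V.
Assume saturation: I_D = ½ k_n V_ov² = 0.5 × 1.6 × 1.23² = 1.21 mA, giving V_DS = V_DD − I_D R_D = 11.6 − 1.21 × 2.96 = 8.02 V.
V_DS = 8.02 V ≥ V_ov = 1.23 V, confirming saturation.

I_D = 1.21 mA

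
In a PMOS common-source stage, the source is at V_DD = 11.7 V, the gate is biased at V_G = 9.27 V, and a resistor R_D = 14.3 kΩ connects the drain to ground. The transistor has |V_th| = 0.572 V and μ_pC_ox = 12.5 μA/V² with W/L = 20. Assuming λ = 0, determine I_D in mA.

I_D = 0.432 mA

V_SG = V_DD − V_G = 11.7 − 9.27 = 2.43 V, so V_ov = 2.43 − 0.572 = 1.86 V.
k_p = μ_pC_ox · (W/L) = 0.25 mA/V².
Assume saturation: I_D = ½ k_p V_ov² = 0.5 × 0.25 × 1.86² = 0.432 mA, giving V_SD = V_DD − I_D R_D = 11.7 − 0.432 × 14.3 = 5.53 V.
V_SD = 5.53 V ≥ V_ov = 1.86 V, confirming saturation.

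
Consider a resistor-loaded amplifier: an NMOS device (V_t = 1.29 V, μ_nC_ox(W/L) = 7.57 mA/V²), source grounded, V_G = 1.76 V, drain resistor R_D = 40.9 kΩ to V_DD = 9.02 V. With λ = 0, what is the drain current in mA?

I_D = 0.219 mA

V_GS = V_G = 1.76 V, so V_ov = 1.76 − 1.29 = 0.47 V.
Assume saturation: I_D = ½ k_n V_ov² = 0.5 × 7.57 × 0.47² = 0.836 mA, giving V_DS = V_DD − I_D R_D = 9.02 − 0.836 × 40.9 = -25.2 V.
But -25.2 V < V_ov = 0.47 V, so the device is actually in triode.
In triode I_D = k_n[V_ov V_DS − ½ V_DS²] and I_D = (V_DD − V_DS)/R_D. Equating: 155 V_DS² − 146.5 V_DS + 9.02 = 0, giving V_DS = 0.0662 V (the root below V_ov).
I_D = (9.02 − 0.0662) / 40.9 = 0.219 mA.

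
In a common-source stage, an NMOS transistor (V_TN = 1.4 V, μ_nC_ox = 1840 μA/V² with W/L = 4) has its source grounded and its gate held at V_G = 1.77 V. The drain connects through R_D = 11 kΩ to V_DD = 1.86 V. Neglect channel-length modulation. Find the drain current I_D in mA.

V_GS = V_G = 1.77 V, so V_ov = 1.77 − 1.4 = 0.37 V.
k_n = μ_nC_ox · (W/L) = 7.36 mA/V².
Assume saturation: I_D = ½ k_n V_ov² = 0.5 × 7.36 × 0.37² = 0.504 mA, giving V_DS = V_DD − I_D R_D = 1.86 − 0.504 × 11 = -3.68 V.
But -3.68 V < V_ov = 0.37 V, so the device is actually in triode.
In triode I_D = k_n[V_ov V_DS − ½ V_DS²] and I_D = (V_DD − V_DS)/R_D. Equating: 40.5 V_DS² − 30.96 V_DS + 1.86 = 0, giving V_DS = 0.0657 V (the root below V_ov).
I_D = (1.86 − 0.0657) / 11 = 0.163 mA.

I_D = 0.163 mA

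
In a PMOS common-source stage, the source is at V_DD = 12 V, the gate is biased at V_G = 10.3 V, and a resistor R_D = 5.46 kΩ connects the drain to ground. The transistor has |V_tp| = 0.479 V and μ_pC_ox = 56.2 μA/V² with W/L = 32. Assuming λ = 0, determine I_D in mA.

V_SG = V_DD − V_G = 12 − 10.3 = 1.7 V, so V_ov = 1.7 − 0.479 = 1.22 V.
k_p = μ_pC_ox · (W/L) = 1.798 mA/V².
Assume saturation: I_D = ½ k_p V_ov² = 0.5 × 1.798 × 1.22² = 1.34 mA, giving V_SD = V_DD − I_D R_D = 12 − 1.34 × 5.46 = 4.68 V.
V_SD = 4.68 V ≥ V_ov = 1.22 V, confirming saturation.

I_D = 1.34 mA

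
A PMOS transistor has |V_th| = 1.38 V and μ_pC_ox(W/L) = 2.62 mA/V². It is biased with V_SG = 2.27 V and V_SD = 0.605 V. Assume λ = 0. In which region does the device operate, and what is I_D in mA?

V_ov = V_SG − |V_th| = 2.27 − 1.38 = 0.89 V.
Since V_SD = 0.605 V < V_ov = 0.89 V, the device is in the triode region.
I_D = k_p [V_ov · V_SD − ½ V_SD²] = 2.62 × [0.89 × 0.605 − 0.5 × 0.605²] = 0.931 mA.

Triode; I_D = 0.931 mA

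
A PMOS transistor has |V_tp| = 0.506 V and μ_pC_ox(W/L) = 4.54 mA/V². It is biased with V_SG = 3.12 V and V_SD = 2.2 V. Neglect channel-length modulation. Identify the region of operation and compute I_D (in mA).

Triode; I_D = 15.1 mA

V_ov = V_SG − |V_tp| = 3.12 − 0.506 = 2.61 V.
Since V_SD = 2.2 V < V_ov = 2.61 V, the device is in the triode region.
I_D = k_p [V_ov · V_SD − ½ V_SD²] = 4.54 × [2.61 × 2.2 − 0.5 × 2.2²] = 15.1 mA.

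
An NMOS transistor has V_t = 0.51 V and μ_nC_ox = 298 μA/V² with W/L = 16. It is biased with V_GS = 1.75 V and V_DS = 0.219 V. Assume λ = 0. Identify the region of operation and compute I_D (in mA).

k_n = μ_nC_ox · (W/L) = 4.768 mA/V².
V_ov = V_GS − V_t = 1.75 − 0.51 = 1.24 V.
Since V_DS = 0.219 V < V_ov = 1.24 V, the device is in the triode region.
I_D = k_n [V_ov · V_DS − ½ V_DS²] = 4.768 × [1.24 × 0.219 − 0.5 × 0.219²] = 1.18 mA.

Triode; I_D = 1.18 mA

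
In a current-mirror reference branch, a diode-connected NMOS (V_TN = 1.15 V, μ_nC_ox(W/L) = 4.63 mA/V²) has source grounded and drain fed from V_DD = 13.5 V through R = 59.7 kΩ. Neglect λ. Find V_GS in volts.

With gate tied to drain, V_GS = V_DS ≥ V_GS − V_TN, so the device is in saturation.
KCL at the drain: ½ k_n (V_GS − V_TN)² = (V_DD − V_GS)/R.
Let x = V_GS − 1.15. Then 138 x² + x − 12.35 = 0, giving x = 0.295 V (positive root), so V_GS = 1.45 V.
I_D = (V_DD − V_GS)/R = (13.5 − 1.45) / 59.7 = 0.202 mA.

V_GS = 1.45 V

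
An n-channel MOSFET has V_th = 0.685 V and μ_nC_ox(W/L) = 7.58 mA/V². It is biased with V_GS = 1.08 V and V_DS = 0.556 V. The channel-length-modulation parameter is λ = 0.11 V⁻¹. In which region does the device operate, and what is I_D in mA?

Saturation; I_D = 0.628 mA

V_ov = V_GS − V_th = 1.08 − 0.685 = 0.395 V.
Since V_DS = 0.556 V ≥ V_ov = 0.395 V, the device is in saturation.
I_D = ½ k_n V_ov² (1 + λ V_DS) = 0.5 × 7.58 × 0.395² × (1 + 0.11 × 0.556) = 0.628 mA.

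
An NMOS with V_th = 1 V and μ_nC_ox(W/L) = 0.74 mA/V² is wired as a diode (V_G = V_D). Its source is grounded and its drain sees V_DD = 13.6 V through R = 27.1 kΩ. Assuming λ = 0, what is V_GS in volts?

V_GS = 2.07 V

With gate tied to drain, V_GS = V_DS ≥ V_GS − V_th, so the device is in saturation.
KCL at the drain: ½ k_n (V_GS − V_th)² = (V_DD − V_GS)/R.
Let x = V_GS − 1. Then 10 x² + x − 12.6 = 0, giving x = 1.07 V (positive root), so V_GS = 2.07 V.
I_D = (V_DD − V_GS)/R = (13.6 − 2.07) / 27.1 = 0.425 mA.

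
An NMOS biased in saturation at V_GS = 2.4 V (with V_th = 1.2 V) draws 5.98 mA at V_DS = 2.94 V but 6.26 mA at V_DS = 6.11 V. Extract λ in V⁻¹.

With V_GS fixed, I_D ∝ (1 + λ V_DS) in saturation, so I_D2/I_D1 = (1 + λ V_DS2)/(1 + λ V_DS1).
6.26/5.98 = 1.047 = (1 + 6.11 λ)/(1 + 2.94 λ).
Solving: λ (I_D1 V_DS2 − I_D2 V_DS1) = I_D2 − I_D1, so λ = (6.26 − 5.98) / (5.98 × 6.11 − 6.26 × 2.94) = 0.28 / 18.1 = 0.0154 V⁻¹.

λ = 0.0154 V⁻¹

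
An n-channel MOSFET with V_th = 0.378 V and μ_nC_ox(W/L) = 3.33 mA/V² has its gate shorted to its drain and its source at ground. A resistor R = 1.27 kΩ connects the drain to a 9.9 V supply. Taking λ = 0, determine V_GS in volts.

V_GS = 2.28 V

With gate tied to drain, V_GS = V_DS ≥ V_GS − V_th, so the device is in saturation.
KCL at the drain: ½ k_n (V_GS − V_th)² = (V_DD − V_GS)/R.
Let x = V_GS − 0.378. Then 2.11 x² + x − 9.522 = 0, giving x = 1.9 V (positive root), so V_GS = 2.28 V.
I_D = (V_DD − V_GS)/R = (9.9 − 2.28) / 1.27 = 6 mA.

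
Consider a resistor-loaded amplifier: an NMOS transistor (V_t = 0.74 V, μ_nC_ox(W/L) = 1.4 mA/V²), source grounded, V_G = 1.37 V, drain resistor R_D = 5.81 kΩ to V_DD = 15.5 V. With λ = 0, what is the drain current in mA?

I_D = 0.278 mA

V_GS = V_G = 1.37 V, so V_ov = 1.37 − 0.74 = 0.63 V.
Assume saturation: I_D = ½ k_n V_ov² = 0.5 × 1.4 × 0.63² = 0.278 mA, giving V_DS = V_DD − I_D R_D = 15.5 − 0.278 × 5.81 = 13.9 V.
V_DS = 13.9 V ≥ V_ov = 0.63 V, confirming saturation.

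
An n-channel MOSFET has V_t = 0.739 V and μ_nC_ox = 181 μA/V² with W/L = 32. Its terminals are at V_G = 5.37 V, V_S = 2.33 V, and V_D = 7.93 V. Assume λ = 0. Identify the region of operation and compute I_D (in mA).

Saturation; I_D = 15.3 mA

V_GS = V_G − V_S = 5.37 − 2.33 = 3.04 V; V_DS = V_D − V_S = 7.93 − 2.33 = 5.6 V.
k_n = μ_nC_ox · (W/L) = 5.792 mA/V².
V_ov = V_GS − V_t = 3.04 − 0.739 = 2.3 V.
Since V_DS = 5.6 V ≥ V_ov = 2.3 V, the device is in saturation.
I_D = ½ k_n V_ov² = 0.5 × 5.792 × 2.3² = 15.3 mA.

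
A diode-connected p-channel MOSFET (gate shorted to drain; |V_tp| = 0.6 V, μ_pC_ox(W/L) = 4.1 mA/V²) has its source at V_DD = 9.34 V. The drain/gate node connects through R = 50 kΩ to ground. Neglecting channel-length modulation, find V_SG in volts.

V_SG = 0.887 V

With gate tied to drain, V_SG = V_SD ≥ V_SG − |V_tp|, so the device is in saturation.
KCL at the drain: ½ k_p (V_SG − |V_tp|)² = (V_DD − V_SG)/R.
Let x = V_SG − 0.6. Then 102 x² + x − 8.74 = 0, giving x = 0.287 V (positive root), so V_SG = 0.887 V.
I_D = (V_DD − V_SG)/R = (9.34 − 0.887) / 50 = 0.169 mA.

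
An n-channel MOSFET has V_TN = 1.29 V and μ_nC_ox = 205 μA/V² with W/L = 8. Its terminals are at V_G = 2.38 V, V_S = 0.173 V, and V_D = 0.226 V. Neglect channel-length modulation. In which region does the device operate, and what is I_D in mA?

V_GS = V_G − V_S = 2.38 − 0.173 = 2.21 V; V_DS = V_D − V_S = 0.226 − 0.173 = 0.053 V.
k_n = μ_nC_ox · (W/L) = 1.64 mA/V².
V_ov = V_GS − V_TN = 2.21 − 1.29 = 0.917 V.
Since V_DS = 0.053 V < V_ov = 0.917 V, the device is in the triode region.
I_D = k_n [V_ov · V_DS − ½ V_DS²] = 1.64 × [0.917 × 0.053 − 0.5 × 0.053²] = 0.0774 mA.

Triode; I_D = 0.0774 mA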